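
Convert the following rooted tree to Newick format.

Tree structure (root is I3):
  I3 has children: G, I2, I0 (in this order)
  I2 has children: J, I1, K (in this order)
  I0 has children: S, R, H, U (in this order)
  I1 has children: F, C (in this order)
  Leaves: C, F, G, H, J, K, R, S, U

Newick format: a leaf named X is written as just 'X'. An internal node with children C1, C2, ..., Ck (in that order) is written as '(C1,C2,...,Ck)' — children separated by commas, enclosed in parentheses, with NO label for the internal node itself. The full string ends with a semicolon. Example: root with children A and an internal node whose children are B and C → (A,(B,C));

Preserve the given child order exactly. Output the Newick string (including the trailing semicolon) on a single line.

internal I3 with children ['G', 'I2', 'I0']
  leaf 'G' → 'G'
  internal I2 with children ['J', 'I1', 'K']
    leaf 'J' → 'J'
    internal I1 with children ['F', 'C']
      leaf 'F' → 'F'
      leaf 'C' → 'C'
    → '(F,C)'
    leaf 'K' → 'K'
  → '(J,(F,C),K)'
  internal I0 with children ['S', 'R', 'H', 'U']
    leaf 'S' → 'S'
    leaf 'R' → 'R'
    leaf 'H' → 'H'
    leaf 'U' → 'U'
  → '(S,R,H,U)'
→ '(G,(J,(F,C),K),(S,R,H,U))'
Final: (G,(J,(F,C),K),(S,R,H,U));

Answer: (G,(J,(F,C),K),(S,R,H,U));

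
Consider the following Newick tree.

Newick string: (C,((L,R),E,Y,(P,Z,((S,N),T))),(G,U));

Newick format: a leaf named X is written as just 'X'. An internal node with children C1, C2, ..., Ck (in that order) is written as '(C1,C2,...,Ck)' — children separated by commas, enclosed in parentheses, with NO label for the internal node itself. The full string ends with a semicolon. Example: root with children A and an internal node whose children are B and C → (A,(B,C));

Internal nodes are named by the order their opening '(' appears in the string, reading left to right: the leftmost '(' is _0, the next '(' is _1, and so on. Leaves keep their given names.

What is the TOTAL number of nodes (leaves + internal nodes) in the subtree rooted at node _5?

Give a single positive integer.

Answer: 3

Derivation:
Newick: (C,((L,R),E,Y,(P,Z,((S,N),T))),(G,U));
Locate _5: it is the '(' at position 20 (the 6th '(' reading left to right).
Query: subtree rooted at _5
_5: subtree_size = 1 + 2
  S: subtree_size = 1 + 0
  N: subtree_size = 1 + 0
Total subtree size of _5: 3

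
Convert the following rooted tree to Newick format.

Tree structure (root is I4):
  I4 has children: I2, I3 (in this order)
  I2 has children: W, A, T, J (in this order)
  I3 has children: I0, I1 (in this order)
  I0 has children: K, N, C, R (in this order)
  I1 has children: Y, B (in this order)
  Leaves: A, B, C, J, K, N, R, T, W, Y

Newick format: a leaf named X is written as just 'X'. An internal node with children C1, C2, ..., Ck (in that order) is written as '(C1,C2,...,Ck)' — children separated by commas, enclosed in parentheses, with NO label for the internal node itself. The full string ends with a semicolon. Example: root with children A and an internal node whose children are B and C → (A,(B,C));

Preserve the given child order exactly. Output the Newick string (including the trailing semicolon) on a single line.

Answer: ((W,A,T,J),((K,N,C,R),(Y,B)));

Derivation:
internal I4 with children ['I2', 'I3']
  internal I2 with children ['W', 'A', 'T', 'J']
    leaf 'W' → 'W'
    leaf 'A' → 'A'
    leaf 'T' → 'T'
    leaf 'J' → 'J'
  → '(W,A,T,J)'
  internal I3 with children ['I0', 'I1']
    internal I0 with children ['K', 'N', 'C', 'R']
      leaf 'K' → 'K'
      leaf 'N' → 'N'
      leaf 'C' → 'C'
      leaf 'R' → 'R'
    → '(K,N,C,R)'
    internal I1 with children ['Y', 'B']
      leaf 'Y' → 'Y'
      leaf 'B' → 'B'
    → '(Y,B)'
  → '((K,N,C,R),(Y,B))'
→ '((W,A,T,J),((K,N,C,R),(Y,B)))'
Final: ((W,A,T,J),((K,N,C,R),(Y,B)));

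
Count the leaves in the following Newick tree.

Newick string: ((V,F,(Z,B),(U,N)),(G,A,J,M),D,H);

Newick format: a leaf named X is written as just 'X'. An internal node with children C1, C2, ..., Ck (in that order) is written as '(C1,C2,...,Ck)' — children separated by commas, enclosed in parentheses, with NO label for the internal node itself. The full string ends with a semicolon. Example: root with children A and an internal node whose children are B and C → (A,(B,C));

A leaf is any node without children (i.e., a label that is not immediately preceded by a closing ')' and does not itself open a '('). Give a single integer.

Newick: ((V,F,(Z,B),(U,N)),(G,A,J,M),D,H);
Scan left-to-right; a leaf is any maximal label run not followed by '(':
  pos 2: leaf 'V' → count = 1
  pos 4: leaf 'F' → count = 2
  pos 7: leaf 'Z' → count = 3
  pos 9: leaf 'B' → count = 4
  pos 13: leaf 'U' → count = 5
  pos 15: leaf 'N' → count = 6
  pos 20: leaf 'G' → count = 7
  pos 22: leaf 'A' → count = 8
  pos 24: leaf 'J' → count = 9
  pos 26: leaf 'M' → count = 10
  pos 29: leaf 'D' → count = 11
  pos 31: leaf 'H' → count = 12
Total leaves: 12

Answer: 12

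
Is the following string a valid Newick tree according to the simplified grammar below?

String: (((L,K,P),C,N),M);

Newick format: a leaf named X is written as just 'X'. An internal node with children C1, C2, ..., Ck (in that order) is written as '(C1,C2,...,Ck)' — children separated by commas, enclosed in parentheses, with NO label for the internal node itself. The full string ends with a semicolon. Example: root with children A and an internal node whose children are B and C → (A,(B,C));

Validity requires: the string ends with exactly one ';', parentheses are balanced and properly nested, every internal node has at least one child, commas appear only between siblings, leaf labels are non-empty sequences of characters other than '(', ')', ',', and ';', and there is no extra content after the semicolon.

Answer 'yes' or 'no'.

Input: (((L,K,P),C,N),M);
Paren balance: 3 '(' vs 3 ')' OK
Ends with single ';': True
Full parse: OK
Valid: True

Answer: yes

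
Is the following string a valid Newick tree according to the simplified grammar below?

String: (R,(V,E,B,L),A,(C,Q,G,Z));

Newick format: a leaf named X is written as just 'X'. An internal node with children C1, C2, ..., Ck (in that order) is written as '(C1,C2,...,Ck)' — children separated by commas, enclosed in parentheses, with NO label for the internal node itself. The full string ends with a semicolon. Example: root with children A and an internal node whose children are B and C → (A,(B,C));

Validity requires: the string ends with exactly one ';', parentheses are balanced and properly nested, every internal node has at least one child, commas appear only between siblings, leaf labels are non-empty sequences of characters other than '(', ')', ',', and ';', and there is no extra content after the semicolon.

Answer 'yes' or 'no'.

Answer: yes

Derivation:
Input: (R,(V,E,B,L),A,(C,Q,G,Z));
Paren balance: 3 '(' vs 3 ')' OK
Ends with single ';': True
Full parse: OK
Valid: True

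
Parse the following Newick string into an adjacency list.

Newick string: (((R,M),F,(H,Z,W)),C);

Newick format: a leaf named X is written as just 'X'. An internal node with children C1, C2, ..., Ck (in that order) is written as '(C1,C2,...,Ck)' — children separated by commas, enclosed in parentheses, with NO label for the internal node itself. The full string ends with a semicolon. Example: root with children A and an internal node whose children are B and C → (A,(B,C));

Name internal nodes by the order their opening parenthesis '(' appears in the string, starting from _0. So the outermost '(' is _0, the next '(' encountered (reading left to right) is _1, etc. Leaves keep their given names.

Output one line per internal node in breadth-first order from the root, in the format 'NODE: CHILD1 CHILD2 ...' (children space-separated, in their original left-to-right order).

Input: (((R,M),F,(H,Z,W)),C);
Scanning left-to-right, naming '(' by encounter order:
  pos 0: '(' -> open internal node _0 (depth 1)
  pos 1: '(' -> open internal node _1 (depth 2)
  pos 2: '(' -> open internal node _2 (depth 3)
  pos 6: ')' -> close internal node _2 (now at depth 2)
  pos 10: '(' -> open internal node _3 (depth 3)
  pos 16: ')' -> close internal node _3 (now at depth 2)
  pos 17: ')' -> close internal node _1 (now at depth 1)
  pos 20: ')' -> close internal node _0 (now at depth 0)
Total internal nodes: 4
BFS adjacency from root:
  _0: _1 C
  _1: _2 F _3
  _2: R M
  _3: H Z W

Answer: _0: _1 C
_1: _2 F _3
_2: R M
_3: H Z W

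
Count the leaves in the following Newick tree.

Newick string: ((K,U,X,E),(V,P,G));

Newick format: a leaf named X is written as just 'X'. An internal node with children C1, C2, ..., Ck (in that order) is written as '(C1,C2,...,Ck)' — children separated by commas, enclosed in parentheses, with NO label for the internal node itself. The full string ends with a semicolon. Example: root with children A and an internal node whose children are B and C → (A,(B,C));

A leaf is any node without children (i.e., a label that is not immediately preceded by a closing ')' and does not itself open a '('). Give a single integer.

Newick: ((K,U,X,E),(V,P,G));
Scan left-to-right; a leaf is any maximal label run not followed by '(':
  pos 2: leaf 'K' → count = 1
  pos 4: leaf 'U' → count = 2
  pos 6: leaf 'X' → count = 3
  pos 8: leaf 'E' → count = 4
  pos 12: leaf 'V' → count = 5
  pos 14: leaf 'P' → count = 6
  pos 16: leaf 'G' → count = 7
Total leaves: 7

Answer: 7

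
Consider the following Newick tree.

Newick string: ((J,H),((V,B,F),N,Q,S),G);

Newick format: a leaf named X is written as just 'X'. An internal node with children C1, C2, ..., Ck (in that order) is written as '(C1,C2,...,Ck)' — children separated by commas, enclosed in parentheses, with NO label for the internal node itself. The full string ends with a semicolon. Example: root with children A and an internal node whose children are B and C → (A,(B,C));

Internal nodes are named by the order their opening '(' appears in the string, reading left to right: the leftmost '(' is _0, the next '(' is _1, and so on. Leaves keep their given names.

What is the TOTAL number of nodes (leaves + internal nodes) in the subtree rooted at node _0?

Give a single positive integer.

Newick: ((J,H),((V,B,F),N,Q,S),G);
Locate _0: it is the '(' at position 0 (the 1st '(' reading left to right).
Query: subtree rooted at _0
_0: subtree_size = 1 + 12
  _1: subtree_size = 1 + 2
    J: subtree_size = 1 + 0
    H: subtree_size = 1 + 0
  _2: subtree_size = 1 + 7
    _3: subtree_size = 1 + 3
      V: subtree_size = 1 + 0
      B: subtree_size = 1 + 0
      F: subtree_size = 1 + 0
    N: subtree_size = 1 + 0
    Q: subtree_size = 1 + 0
    S: subtree_size = 1 + 0
  G: subtree_size = 1 + 0
Total subtree size of _0: 13

Answer: 13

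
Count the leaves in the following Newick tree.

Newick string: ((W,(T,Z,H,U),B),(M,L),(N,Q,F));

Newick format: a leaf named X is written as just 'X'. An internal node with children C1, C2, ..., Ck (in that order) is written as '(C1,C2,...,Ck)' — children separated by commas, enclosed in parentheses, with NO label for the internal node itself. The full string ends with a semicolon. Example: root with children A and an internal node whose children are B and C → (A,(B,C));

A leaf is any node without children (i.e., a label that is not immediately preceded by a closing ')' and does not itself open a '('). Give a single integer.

Answer: 11

Derivation:
Newick: ((W,(T,Z,H,U),B),(M,L),(N,Q,F));
Scan left-to-right; a leaf is any maximal label run not followed by '(':
  pos 2: leaf 'W' → count = 1
  pos 5: leaf 'T' → count = 2
  pos 7: leaf 'Z' → count = 3
  pos 9: leaf 'H' → count = 4
  pos 11: leaf 'U' → count = 5
  pos 14: leaf 'B' → count = 6
  pos 18: leaf 'M' → count = 7
  pos 20: leaf 'L' → count = 8
  pos 24: leaf 'N' → count = 9
  pos 26: leaf 'Q' → count = 10
  pos 28: leaf 'F' → count = 11
Total leaves: 11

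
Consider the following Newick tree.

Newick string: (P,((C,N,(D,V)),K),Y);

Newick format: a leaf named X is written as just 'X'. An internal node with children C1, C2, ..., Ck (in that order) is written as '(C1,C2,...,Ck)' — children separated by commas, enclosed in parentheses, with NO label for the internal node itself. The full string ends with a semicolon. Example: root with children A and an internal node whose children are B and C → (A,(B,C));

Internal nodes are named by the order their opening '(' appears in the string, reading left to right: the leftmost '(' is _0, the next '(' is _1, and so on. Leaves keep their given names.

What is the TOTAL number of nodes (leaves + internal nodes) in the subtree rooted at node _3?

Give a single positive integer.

Answer: 3

Derivation:
Newick: (P,((C,N,(D,V)),K),Y);
Locate _3: it is the '(' at position 9 (the 4th '(' reading left to right).
Query: subtree rooted at _3
_3: subtree_size = 1 + 2
  D: subtree_size = 1 + 0
  V: subtree_size = 1 + 0
Total subtree size of _3: 3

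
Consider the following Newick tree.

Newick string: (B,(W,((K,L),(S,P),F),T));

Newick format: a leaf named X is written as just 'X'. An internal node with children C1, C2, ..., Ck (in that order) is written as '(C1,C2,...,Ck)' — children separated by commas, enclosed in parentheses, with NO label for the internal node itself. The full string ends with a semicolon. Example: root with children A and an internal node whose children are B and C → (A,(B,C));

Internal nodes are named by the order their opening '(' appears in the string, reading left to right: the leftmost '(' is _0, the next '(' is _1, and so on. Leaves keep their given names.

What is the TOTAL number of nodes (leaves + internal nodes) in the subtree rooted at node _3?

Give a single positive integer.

Answer: 3

Derivation:
Newick: (B,(W,((K,L),(S,P),F),T));
Locate _3: it is the '(' at position 7 (the 4th '(' reading left to right).
Query: subtree rooted at _3
_3: subtree_size = 1 + 2
  K: subtree_size = 1 + 0
  L: subtree_size = 1 + 0
Total subtree size of _3: 3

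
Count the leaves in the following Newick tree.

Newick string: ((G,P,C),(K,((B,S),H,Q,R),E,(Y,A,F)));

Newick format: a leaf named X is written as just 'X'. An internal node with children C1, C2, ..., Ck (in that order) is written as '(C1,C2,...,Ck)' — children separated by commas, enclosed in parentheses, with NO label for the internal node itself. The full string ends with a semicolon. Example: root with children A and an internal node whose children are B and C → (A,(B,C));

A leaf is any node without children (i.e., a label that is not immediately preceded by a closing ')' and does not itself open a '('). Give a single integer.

Newick: ((G,P,C),(K,((B,S),H,Q,R),E,(Y,A,F)));
Scan left-to-right; a leaf is any maximal label run not followed by '(':
  pos 2: leaf 'G' → count = 1
  pos 4: leaf 'P' → count = 2
  pos 6: leaf 'C' → count = 3
  pos 10: leaf 'K' → count = 4
  pos 14: leaf 'B' → count = 5
  pos 16: leaf 'S' → count = 6
  pos 19: leaf 'H' → count = 7
  pos 21: leaf 'Q' → count = 8
  pos 23: leaf 'R' → count = 9
  pos 26: leaf 'E' → count = 10
  pos 29: leaf 'Y' → count = 11
  pos 31: leaf 'A' → count = 12
  pos 33: leaf 'F' → count = 13
Total leaves: 13

Answer: 13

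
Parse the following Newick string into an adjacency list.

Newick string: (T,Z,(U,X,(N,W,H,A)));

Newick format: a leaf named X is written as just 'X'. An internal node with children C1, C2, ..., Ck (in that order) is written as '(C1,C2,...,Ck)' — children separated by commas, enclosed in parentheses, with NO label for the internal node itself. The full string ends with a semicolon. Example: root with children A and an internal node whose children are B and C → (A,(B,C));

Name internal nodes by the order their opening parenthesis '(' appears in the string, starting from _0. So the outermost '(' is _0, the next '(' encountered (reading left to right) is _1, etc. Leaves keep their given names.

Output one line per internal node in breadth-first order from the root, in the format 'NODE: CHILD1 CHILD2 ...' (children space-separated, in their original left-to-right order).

Input: (T,Z,(U,X,(N,W,H,A)));
Scanning left-to-right, naming '(' by encounter order:
  pos 0: '(' -> open internal node _0 (depth 1)
  pos 5: '(' -> open internal node _1 (depth 2)
  pos 10: '(' -> open internal node _2 (depth 3)
  pos 18: ')' -> close internal node _2 (now at depth 2)
  pos 19: ')' -> close internal node _1 (now at depth 1)
  pos 20: ')' -> close internal node _0 (now at depth 0)
Total internal nodes: 3
BFS adjacency from root:
  _0: T Z _1
  _1: U X _2
  _2: N W H A

Answer: _0: T Z _1
_1: U X _2
_2: N W H A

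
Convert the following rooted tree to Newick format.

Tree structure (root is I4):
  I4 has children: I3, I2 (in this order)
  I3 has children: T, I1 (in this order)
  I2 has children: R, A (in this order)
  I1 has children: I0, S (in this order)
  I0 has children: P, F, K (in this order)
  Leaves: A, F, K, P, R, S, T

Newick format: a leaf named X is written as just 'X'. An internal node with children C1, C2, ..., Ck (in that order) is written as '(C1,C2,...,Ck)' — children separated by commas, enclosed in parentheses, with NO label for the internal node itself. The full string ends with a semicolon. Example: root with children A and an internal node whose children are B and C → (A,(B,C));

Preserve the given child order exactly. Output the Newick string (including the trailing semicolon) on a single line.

Answer: ((T,((P,F,K),S)),(R,A));

Derivation:
internal I4 with children ['I3', 'I2']
  internal I3 with children ['T', 'I1']
    leaf 'T' → 'T'
    internal I1 with children ['I0', 'S']
      internal I0 with children ['P', 'F', 'K']
        leaf 'P' → 'P'
        leaf 'F' → 'F'
        leaf 'K' → 'K'
      → '(P,F,K)'
      leaf 'S' → 'S'
    → '((P,F,K),S)'
  → '(T,((P,F,K),S))'
  internal I2 with children ['R', 'A']
    leaf 'R' → 'R'
    leaf 'A' → 'A'
  → '(R,A)'
→ '((T,((P,F,K),S)),(R,A))'
Final: ((T,((P,F,K),S)),(R,A));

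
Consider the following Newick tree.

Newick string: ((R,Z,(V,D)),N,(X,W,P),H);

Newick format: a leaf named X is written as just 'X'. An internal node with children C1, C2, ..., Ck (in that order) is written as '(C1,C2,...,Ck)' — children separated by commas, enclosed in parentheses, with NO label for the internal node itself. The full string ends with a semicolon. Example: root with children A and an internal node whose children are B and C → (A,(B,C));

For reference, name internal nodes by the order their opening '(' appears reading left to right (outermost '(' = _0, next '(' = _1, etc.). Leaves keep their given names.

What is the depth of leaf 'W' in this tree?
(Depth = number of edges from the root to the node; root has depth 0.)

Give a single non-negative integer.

Newick: ((R,Z,(V,D)),N,(X,W,P),H);
Naming internals by '(' encounter order: outermost '(' = _0, next = _1, ...
Query node: W
Path from root: _0 -> _3 -> W
Depth of W: 2 (number of edges from root)

Answer: 2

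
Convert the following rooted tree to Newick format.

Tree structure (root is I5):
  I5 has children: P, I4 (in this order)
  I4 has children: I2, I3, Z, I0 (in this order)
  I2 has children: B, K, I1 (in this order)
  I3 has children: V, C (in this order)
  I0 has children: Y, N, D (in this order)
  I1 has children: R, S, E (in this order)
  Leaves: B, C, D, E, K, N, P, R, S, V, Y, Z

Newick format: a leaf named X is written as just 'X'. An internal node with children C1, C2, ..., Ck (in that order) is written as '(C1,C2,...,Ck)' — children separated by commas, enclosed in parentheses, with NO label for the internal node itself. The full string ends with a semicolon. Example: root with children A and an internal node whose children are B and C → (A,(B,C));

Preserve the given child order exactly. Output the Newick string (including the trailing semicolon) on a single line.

internal I5 with children ['P', 'I4']
  leaf 'P' → 'P'
  internal I4 with children ['I2', 'I3', 'Z', 'I0']
    internal I2 with children ['B', 'K', 'I1']
      leaf 'B' → 'B'
      leaf 'K' → 'K'
      internal I1 with children ['R', 'S', 'E']
        leaf 'R' → 'R'
        leaf 'S' → 'S'
        leaf 'E' → 'E'
      → '(R,S,E)'
    → '(B,K,(R,S,E))'
    internal I3 with children ['V', 'C']
      leaf 'V' → 'V'
      leaf 'C' → 'C'
    → '(V,C)'
    leaf 'Z' → 'Z'
    internal I0 with children ['Y', 'N', 'D']
      leaf 'Y' → 'Y'
      leaf 'N' → 'N'
      leaf 'D' → 'D'
    → '(Y,N,D)'
  → '((B,K,(R,S,E)),(V,C),Z,(Y,N,D))'
→ '(P,((B,K,(R,S,E)),(V,C),Z,(Y,N,D)))'
Final: (P,((B,K,(R,S,E)),(V,C),Z,(Y,N,D)));

Answer: (P,((B,K,(R,S,E)),(V,C),Z,(Y,N,D)));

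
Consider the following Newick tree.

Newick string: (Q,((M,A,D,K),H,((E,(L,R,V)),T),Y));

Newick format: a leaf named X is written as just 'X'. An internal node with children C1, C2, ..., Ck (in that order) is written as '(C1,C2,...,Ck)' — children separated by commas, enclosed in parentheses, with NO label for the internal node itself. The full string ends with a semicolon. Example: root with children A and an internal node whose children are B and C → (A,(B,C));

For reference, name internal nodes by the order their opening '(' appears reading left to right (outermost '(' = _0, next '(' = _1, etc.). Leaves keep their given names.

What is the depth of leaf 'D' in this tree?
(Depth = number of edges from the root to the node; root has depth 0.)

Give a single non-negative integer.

Answer: 3

Derivation:
Newick: (Q,((M,A,D,K),H,((E,(L,R,V)),T),Y));
Naming internals by '(' encounter order: outermost '(' = _0, next = _1, ...
Query node: D
Path from root: _0 -> _1 -> _2 -> D
Depth of D: 3 (number of edges from root)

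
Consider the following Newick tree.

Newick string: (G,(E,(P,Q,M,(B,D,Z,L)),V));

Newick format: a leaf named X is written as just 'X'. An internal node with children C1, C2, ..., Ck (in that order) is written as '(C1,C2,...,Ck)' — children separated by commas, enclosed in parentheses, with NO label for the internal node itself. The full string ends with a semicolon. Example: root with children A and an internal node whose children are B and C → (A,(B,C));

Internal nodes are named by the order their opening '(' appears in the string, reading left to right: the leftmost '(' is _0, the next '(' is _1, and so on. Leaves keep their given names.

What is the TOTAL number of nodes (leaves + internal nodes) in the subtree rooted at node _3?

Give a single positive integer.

Newick: (G,(E,(P,Q,M,(B,D,Z,L)),V));
Locate _3: it is the '(' at position 13 (the 4th '(' reading left to right).
Query: subtree rooted at _3
_3: subtree_size = 1 + 4
  B: subtree_size = 1 + 0
  D: subtree_size = 1 + 0
  Z: subtree_size = 1 + 0
  L: subtree_size = 1 + 0
Total subtree size of _3: 5

Answer: 5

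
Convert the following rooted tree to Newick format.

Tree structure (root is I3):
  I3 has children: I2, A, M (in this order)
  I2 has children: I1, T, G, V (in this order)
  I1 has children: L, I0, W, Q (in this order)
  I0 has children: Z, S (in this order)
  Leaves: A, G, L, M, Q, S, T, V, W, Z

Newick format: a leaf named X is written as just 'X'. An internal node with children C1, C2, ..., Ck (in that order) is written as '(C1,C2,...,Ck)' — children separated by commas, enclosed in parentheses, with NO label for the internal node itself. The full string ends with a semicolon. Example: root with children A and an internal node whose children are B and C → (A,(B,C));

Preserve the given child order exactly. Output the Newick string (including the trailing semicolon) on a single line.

Answer: (((L,(Z,S),W,Q),T,G,V),A,M);

Derivation:
internal I3 with children ['I2', 'A', 'M']
  internal I2 with children ['I1', 'T', 'G', 'V']
    internal I1 with children ['L', 'I0', 'W', 'Q']
      leaf 'L' → 'L'
      internal I0 with children ['Z', 'S']
        leaf 'Z' → 'Z'
        leaf 'S' → 'S'
      → '(Z,S)'
      leaf 'W' → 'W'
      leaf 'Q' → 'Q'
    → '(L,(Z,S),W,Q)'
    leaf 'T' → 'T'
    leaf 'G' → 'G'
    leaf 'V' → 'V'
  → '((L,(Z,S),W,Q),T,G,V)'
  leaf 'A' → 'A'
  leaf 'M' → 'M'
→ '(((L,(Z,S),W,Q),T,G,V),A,M)'
Final: (((L,(Z,S),W,Q),T,G,V),A,M);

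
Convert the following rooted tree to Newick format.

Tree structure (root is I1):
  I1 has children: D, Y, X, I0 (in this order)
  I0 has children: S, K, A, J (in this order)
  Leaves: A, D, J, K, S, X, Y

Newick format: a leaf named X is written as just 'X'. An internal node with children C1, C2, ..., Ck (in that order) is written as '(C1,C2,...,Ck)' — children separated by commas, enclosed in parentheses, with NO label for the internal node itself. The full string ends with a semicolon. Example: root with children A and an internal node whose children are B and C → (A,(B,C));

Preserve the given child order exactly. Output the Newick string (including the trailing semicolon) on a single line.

internal I1 with children ['D', 'Y', 'X', 'I0']
  leaf 'D' → 'D'
  leaf 'Y' → 'Y'
  leaf 'X' → 'X'
  internal I0 with children ['S', 'K', 'A', 'J']
    leaf 'S' → 'S'
    leaf 'K' → 'K'
    leaf 'A' → 'A'
    leaf 'J' → 'J'
  → '(S,K,A,J)'
→ '(D,Y,X,(S,K,A,J))'
Final: (D,Y,X,(S,K,A,J));

Answer: (D,Y,X,(S,K,A,J));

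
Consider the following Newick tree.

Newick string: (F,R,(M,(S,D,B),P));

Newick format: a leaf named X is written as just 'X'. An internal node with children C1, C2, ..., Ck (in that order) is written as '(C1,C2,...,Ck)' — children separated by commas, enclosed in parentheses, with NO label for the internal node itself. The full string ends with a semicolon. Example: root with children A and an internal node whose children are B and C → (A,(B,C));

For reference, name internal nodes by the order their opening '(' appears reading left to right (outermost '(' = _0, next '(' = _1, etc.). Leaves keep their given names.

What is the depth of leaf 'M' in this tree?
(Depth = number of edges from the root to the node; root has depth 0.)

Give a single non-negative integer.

Newick: (F,R,(M,(S,D,B),P));
Naming internals by '(' encounter order: outermost '(' = _0, next = _1, ...
Query node: M
Path from root: _0 -> _1 -> M
Depth of M: 2 (number of edges from root)

Answer: 2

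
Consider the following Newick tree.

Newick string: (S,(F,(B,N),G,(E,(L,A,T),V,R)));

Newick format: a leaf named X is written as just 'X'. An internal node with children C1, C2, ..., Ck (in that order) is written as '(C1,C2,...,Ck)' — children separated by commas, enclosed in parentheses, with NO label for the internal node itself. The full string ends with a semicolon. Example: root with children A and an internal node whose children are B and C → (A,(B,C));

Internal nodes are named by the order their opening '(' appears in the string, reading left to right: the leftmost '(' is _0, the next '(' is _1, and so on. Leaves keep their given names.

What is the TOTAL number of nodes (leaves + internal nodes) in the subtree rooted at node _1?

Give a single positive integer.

Answer: 14

Derivation:
Newick: (S,(F,(B,N),G,(E,(L,A,T),V,R)));
Locate _1: it is the '(' at position 3 (the 2nd '(' reading left to right).
Query: subtree rooted at _1
_1: subtree_size = 1 + 13
  F: subtree_size = 1 + 0
  _2: subtree_size = 1 + 2
    B: subtree_size = 1 + 0
    N: subtree_size = 1 + 0
  G: subtree_size = 1 + 0
  _3: subtree_size = 1 + 7
    E: subtree_size = 1 + 0
    _4: subtree_size = 1 + 3
      L: subtree_size = 1 + 0
      A: subtree_size = 1 + 0
      T: subtree_size = 1 + 0
    V: subtree_size = 1 + 0
    R: subtree_size = 1 + 0
Total subtree size of _1: 14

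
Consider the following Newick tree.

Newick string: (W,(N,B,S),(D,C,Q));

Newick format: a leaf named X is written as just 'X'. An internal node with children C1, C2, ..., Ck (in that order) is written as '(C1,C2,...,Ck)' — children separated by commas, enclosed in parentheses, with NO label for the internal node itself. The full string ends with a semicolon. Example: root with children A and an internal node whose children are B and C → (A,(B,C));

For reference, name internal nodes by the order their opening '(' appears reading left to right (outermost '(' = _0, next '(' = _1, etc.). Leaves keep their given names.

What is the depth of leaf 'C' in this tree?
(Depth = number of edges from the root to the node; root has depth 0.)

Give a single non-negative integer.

Newick: (W,(N,B,S),(D,C,Q));
Naming internals by '(' encounter order: outermost '(' = _0, next = _1, ...
Query node: C
Path from root: _0 -> _2 -> C
Depth of C: 2 (number of edges from root)

Answer: 2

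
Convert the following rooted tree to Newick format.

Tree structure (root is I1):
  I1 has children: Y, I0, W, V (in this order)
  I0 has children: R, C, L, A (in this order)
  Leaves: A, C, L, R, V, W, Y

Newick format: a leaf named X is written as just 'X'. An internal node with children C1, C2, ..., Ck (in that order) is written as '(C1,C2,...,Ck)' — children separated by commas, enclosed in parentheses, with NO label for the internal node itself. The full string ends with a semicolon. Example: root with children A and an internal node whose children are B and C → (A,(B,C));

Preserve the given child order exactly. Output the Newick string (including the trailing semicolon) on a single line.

internal I1 with children ['Y', 'I0', 'W', 'V']
  leaf 'Y' → 'Y'
  internal I0 with children ['R', 'C', 'L', 'A']
    leaf 'R' → 'R'
    leaf 'C' → 'C'
    leaf 'L' → 'L'
    leaf 'A' → 'A'
  → '(R,C,L,A)'
  leaf 'W' → 'W'
  leaf 'V' → 'V'
→ '(Y,(R,C,L,A),W,V)'
Final: (Y,(R,C,L,A),W,V);

Answer: (Y,(R,C,L,A),W,V);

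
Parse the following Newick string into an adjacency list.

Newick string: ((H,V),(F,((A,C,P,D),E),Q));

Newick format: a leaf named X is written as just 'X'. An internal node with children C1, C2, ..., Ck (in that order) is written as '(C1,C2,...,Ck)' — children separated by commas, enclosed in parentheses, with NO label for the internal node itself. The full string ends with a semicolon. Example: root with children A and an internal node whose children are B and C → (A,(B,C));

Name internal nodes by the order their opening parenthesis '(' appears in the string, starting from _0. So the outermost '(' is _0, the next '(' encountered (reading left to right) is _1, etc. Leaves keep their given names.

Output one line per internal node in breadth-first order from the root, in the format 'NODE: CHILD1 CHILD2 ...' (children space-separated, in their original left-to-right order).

Input: ((H,V),(F,((A,C,P,D),E),Q));
Scanning left-to-right, naming '(' by encounter order:
  pos 0: '(' -> open internal node _0 (depth 1)
  pos 1: '(' -> open internal node _1 (depth 2)
  pos 5: ')' -> close internal node _1 (now at depth 1)
  pos 7: '(' -> open internal node _2 (depth 2)
  pos 10: '(' -> open internal node _3 (depth 3)
  pos 11: '(' -> open internal node _4 (depth 4)
  pos 19: ')' -> close internal node _4 (now at depth 3)
  pos 22: ')' -> close internal node _3 (now at depth 2)
  pos 25: ')' -> close internal node _2 (now at depth 1)
  pos 26: ')' -> close internal node _0 (now at depth 0)
Total internal nodes: 5
BFS adjacency from root:
  _0: _1 _2
  _1: H V
  _2: F _3 Q
  _3: _4 E
  _4: A C P D

Answer: _0: _1 _2
_1: H V
_2: F _3 Q
_3: _4 E
_4: A C P D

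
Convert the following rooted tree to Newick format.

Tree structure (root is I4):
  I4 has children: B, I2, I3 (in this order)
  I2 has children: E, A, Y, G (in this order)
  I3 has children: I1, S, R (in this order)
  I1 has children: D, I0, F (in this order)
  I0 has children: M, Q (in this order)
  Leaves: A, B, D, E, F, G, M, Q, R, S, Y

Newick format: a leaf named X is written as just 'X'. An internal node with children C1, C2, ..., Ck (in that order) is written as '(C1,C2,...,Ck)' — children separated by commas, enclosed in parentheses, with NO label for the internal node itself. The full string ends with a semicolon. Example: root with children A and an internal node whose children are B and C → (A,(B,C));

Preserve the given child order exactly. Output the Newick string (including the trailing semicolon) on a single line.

Answer: (B,(E,A,Y,G),((D,(M,Q),F),S,R));

Derivation:
internal I4 with children ['B', 'I2', 'I3']
  leaf 'B' → 'B'
  internal I2 with children ['E', 'A', 'Y', 'G']
    leaf 'E' → 'E'
    leaf 'A' → 'A'
    leaf 'Y' → 'Y'
    leaf 'G' → 'G'
  → '(E,A,Y,G)'
  internal I3 with children ['I1', 'S', 'R']
    internal I1 with children ['D', 'I0', 'F']
      leaf 'D' → 'D'
      internal I0 with children ['M', 'Q']
        leaf 'M' → 'M'
        leaf 'Q' → 'Q'
      → '(M,Q)'
      leaf 'F' → 'F'
    → '(D,(M,Q),F)'
    leaf 'S' → 'S'
    leaf 'R' → 'R'
  → '((D,(M,Q),F),S,R)'
→ '(B,(E,A,Y,G),((D,(M,Q),F),S,R))'
Final: (B,(E,A,Y,G),((D,(M,Q),F),S,R));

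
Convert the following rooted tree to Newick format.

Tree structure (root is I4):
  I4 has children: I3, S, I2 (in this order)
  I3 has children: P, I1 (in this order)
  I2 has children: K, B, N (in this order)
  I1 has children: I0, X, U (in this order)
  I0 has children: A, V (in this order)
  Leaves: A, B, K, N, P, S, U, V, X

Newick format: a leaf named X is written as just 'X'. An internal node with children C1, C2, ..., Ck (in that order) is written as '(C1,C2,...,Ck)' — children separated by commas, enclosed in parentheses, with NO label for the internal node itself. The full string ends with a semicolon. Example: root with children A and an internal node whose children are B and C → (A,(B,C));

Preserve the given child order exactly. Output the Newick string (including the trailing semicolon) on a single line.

Answer: ((P,((A,V),X,U)),S,(K,B,N));

Derivation:
internal I4 with children ['I3', 'S', 'I2']
  internal I3 with children ['P', 'I1']
    leaf 'P' → 'P'
    internal I1 with children ['I0', 'X', 'U']
      internal I0 with children ['A', 'V']
        leaf 'A' → 'A'
        leaf 'V' → 'V'
      → '(A,V)'
      leaf 'X' → 'X'
      leaf 'U' → 'U'
    → '((A,V),X,U)'
  → '(P,((A,V),X,U))'
  leaf 'S' → 'S'
  internal I2 with children ['K', 'B', 'N']
    leaf 'K' → 'K'
    leaf 'B' → 'B'
    leaf 'N' → 'N'
  → '(K,B,N)'
→ '((P,((A,V),X,U)),S,(K,B,N))'
Final: ((P,((A,V),X,U)),S,(K,B,N));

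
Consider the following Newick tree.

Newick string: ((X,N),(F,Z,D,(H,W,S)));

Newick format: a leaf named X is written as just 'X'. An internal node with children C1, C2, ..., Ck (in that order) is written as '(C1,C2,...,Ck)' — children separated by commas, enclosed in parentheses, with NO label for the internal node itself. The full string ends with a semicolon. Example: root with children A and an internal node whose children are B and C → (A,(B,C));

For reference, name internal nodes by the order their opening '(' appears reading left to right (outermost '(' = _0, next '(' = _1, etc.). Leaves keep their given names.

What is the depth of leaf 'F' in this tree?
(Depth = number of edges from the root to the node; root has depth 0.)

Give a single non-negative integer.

Answer: 2

Derivation:
Newick: ((X,N),(F,Z,D,(H,W,S)));
Naming internals by '(' encounter order: outermost '(' = _0, next = _1, ...
Query node: F
Path from root: _0 -> _2 -> F
Depth of F: 2 (number of edges from root)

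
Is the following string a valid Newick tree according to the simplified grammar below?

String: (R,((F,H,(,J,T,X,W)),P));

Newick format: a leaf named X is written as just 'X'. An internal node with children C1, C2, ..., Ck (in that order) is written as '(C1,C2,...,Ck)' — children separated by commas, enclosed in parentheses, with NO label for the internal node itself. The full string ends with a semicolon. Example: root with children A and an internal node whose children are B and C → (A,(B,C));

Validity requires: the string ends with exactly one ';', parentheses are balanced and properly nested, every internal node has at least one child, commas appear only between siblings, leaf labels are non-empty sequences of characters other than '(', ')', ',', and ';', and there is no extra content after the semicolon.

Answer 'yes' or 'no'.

Answer: no

Derivation:
Input: (R,((F,H,(,J,T,X,W)),P));
Paren balance: 4 '(' vs 4 ')' OK
Ends with single ';': True
Full parse: FAILS (empty leaf label at pos 10)
Valid: False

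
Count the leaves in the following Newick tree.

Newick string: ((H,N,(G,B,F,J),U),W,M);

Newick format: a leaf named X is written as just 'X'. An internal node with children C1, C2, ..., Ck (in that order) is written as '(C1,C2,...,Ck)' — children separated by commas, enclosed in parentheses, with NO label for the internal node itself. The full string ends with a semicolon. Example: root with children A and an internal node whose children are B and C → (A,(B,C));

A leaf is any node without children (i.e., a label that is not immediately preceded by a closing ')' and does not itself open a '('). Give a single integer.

Answer: 9

Derivation:
Newick: ((H,N,(G,B,F,J),U),W,M);
Scan left-to-right; a leaf is any maximal label run not followed by '(':
  pos 2: leaf 'H' → count = 1
  pos 4: leaf 'N' → count = 2
  pos 7: leaf 'G' → count = 3
  pos 9: leaf 'B' → count = 4
  pos 11: leaf 'F' → count = 5
  pos 13: leaf 'J' → count = 6
  pos 16: leaf 'U' → count = 7
  pos 19: leaf 'W' → count = 8
  pos 21: leaf 'M' → count = 9
Total leaves: 9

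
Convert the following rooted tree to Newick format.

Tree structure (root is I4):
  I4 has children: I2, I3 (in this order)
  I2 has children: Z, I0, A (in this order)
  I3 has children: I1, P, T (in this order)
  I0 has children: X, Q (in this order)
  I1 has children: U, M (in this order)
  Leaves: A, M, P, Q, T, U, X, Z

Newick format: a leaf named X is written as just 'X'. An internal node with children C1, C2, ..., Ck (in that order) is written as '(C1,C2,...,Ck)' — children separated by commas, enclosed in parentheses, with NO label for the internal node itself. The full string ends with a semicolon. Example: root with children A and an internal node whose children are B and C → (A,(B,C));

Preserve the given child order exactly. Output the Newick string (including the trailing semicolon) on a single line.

Answer: ((Z,(X,Q),A),((U,M),P,T));

Derivation:
internal I4 with children ['I2', 'I3']
  internal I2 with children ['Z', 'I0', 'A']
    leaf 'Z' → 'Z'
    internal I0 with children ['X', 'Q']
      leaf 'X' → 'X'
      leaf 'Q' → 'Q'
    → '(X,Q)'
    leaf 'A' → 'A'
  → '(Z,(X,Q),A)'
  internal I3 with children ['I1', 'P', 'T']
    internal I1 with children ['U', 'M']
      leaf 'U' → 'U'
      leaf 'M' → 'M'
    → '(U,M)'
    leaf 'P' → 'P'
    leaf 'T' → 'T'
  → '((U,M),P,T)'
→ '((Z,(X,Q),A),((U,M),P,T))'
Final: ((Z,(X,Q),A),((U,M),P,T));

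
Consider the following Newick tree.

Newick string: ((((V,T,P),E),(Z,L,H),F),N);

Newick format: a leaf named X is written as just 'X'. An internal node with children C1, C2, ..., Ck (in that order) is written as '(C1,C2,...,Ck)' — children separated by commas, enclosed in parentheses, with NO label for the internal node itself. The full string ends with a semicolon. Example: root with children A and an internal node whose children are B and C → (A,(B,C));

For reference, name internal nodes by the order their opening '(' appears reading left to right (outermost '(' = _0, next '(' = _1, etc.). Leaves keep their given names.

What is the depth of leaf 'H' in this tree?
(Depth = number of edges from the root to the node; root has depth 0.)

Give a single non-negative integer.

Newick: ((((V,T,P),E),(Z,L,H),F),N);
Naming internals by '(' encounter order: outermost '(' = _0, next = _1, ...
Query node: H
Path from root: _0 -> _1 -> _4 -> H
Depth of H: 3 (number of edges from root)

Answer: 3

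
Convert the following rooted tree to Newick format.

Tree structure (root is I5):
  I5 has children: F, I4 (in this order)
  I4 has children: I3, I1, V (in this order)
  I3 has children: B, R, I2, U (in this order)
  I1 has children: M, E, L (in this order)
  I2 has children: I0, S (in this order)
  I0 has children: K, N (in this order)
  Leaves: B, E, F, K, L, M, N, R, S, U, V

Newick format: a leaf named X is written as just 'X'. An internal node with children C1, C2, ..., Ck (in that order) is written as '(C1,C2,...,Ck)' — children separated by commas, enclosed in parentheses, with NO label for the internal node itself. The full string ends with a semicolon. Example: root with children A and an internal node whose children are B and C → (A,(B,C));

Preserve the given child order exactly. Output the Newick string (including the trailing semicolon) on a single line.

internal I5 with children ['F', 'I4']
  leaf 'F' → 'F'
  internal I4 with children ['I3', 'I1', 'V']
    internal I3 with children ['B', 'R', 'I2', 'U']
      leaf 'B' → 'B'
      leaf 'R' → 'R'
      internal I2 with children ['I0', 'S']
        internal I0 with children ['K', 'N']
          leaf 'K' → 'K'
          leaf 'N' → 'N'
        → '(K,N)'
        leaf 'S' → 'S'
      → '((K,N),S)'
      leaf 'U' → 'U'
    → '(B,R,((K,N),S),U)'
    internal I1 with children ['M', 'E', 'L']
      leaf 'M' → 'M'
      leaf 'E' → 'E'
      leaf 'L' → 'L'
    → '(M,E,L)'
    leaf 'V' → 'V'
  → '((B,R,((K,N),S),U),(M,E,L),V)'
→ '(F,((B,R,((K,N),S),U),(M,E,L),V))'
Final: (F,((B,R,((K,N),S),U),(M,E,L),V));

Answer: (F,((B,R,((K,N),S),U),(M,E,L),V));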